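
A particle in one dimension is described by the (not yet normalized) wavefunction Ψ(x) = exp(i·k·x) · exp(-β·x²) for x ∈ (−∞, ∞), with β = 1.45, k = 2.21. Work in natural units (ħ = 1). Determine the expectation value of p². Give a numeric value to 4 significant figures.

6.334

p² Ψ = −ħ² d²Ψ/dx²; ⟨p²⟩ = −ħ² ∫ Ψ*·Ψ'' dx / ∫|Ψ|² dx.
Gaussian moments: ∫x^(2j)·e^(−2βx²) dx = (2j−1)!!/(4β)^j · √(π/(2β)), odd powers integrate to 0; here √(π/(2β)) = 1.0408. Derivatives: Ψ′ = (ik − 2βx)·Ψ, Ψ″ = ((ik − 2βx)² − 2β)·Ψ; the odd-in-x pieces drop out.
State is unnormalized: ∫|Ψ|² dx = 1.0408, and ∫Ψ*·(−ħ² Ψ'') dx = 6.5927, so ⟨p²⟩ = 6.5927 / 1.0408.
⟨p²⟩ = 6.3341.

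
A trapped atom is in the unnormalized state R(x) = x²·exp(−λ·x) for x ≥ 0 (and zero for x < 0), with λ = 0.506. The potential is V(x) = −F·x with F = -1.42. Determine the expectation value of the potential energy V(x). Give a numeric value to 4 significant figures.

7.016

⟨V⟩ = ∫ V(x)·|R|² dx / ∫|R|² dx.
Every integrand reduces to terms xʲ·e^(−2λx) on [0, ∞); use ∫₀^∞ xʲ·e^(−2λx) dx = j!/(2λ)^(j+1).
State is unnormalized: ∫|R|² dx = 22.610, and ∫R*·V(x)·R dx = 158.63, so ⟨V⟩ = 158.63 / 22.610.
⟨V⟩ = 7.0158.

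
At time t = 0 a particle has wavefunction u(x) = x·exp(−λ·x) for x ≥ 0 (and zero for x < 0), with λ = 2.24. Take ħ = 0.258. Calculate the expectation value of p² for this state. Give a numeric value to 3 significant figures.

p² u = −ħ² d²u/dx²; ⟨p²⟩ = −ħ² ∫ u*·u'' dx / ∫|u|² dx.
Differentiate x·exp(−λ·x) with the product rule; every integrand then reduces to terms xʲ·e^(−2λx) on [0, ∞), with ∫₀^∞ xʲ·e^(−2λx) dx = j!/(2λ)^(j+1).
State is unnormalized: ∫|u|² dx = 0.022243, and ∫u*·(−ħ² u'') dx = 0.0074290, so ⟨p²⟩ = 0.0074290 / 0.022243.
⟨p²⟩ = 0.33399.

0.334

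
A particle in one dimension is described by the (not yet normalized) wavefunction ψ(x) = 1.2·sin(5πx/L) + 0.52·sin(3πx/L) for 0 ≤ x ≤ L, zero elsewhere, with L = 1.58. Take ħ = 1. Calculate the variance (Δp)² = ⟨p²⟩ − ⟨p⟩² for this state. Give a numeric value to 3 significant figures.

Compute ⟨p⟩ and ⟨p²⟩ separately; (Δp)² = ⟨p²⟩ − ⟨p⟩².
d²/dx² sin(jπx/L) = −(jπ/L)²·sin(jπx/L); on 0 ≤ x ≤ L, ∫sin²(jπx/L) dx = L/2 and ∫sin(jπx/L)·sin(lπx/L) dx = 0 for j ≠ l, so only diagonal terms survive in ∫|ψ|² and ∫ψ·ψ″; ∫ψ·ψ′ dx = [ψ²/2] between the walls = 0.
Normalization: ∫|ψ|² dx = 1.3512.
⟨p⟩ = 0.0000 and ⟨p²⟩ = 88.838.
(Δp)² = 88.838 − (0.0000)² = 88.838.

88.8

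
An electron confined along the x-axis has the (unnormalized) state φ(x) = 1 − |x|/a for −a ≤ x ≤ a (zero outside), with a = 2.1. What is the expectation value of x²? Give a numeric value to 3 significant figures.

⟨x²⟩ = ∫ x²·|φ|² dx / ∫|φ|² dx (integrals over the domain).
φ is even, so ∫ over [−a, a] = 2∫₀ᵃ with φ = 1 − x/a there: ∫₀ᵃ (1 − x/a)² dx = a/3, ∫₀ᵃ x²(1 − x/a)² dx = a³/30, ∫₀ᵃ x⁴(1 − x/a)² dx = a⁵/105.
State is unnormalized: ∫|φ|² dx = 1.4000, and ∫φ*·x²·φ dx = 0.61740, so ⟨x²⟩ = 0.61740 / 1.4000.
⟨x²⟩ = 0.44100.

0.441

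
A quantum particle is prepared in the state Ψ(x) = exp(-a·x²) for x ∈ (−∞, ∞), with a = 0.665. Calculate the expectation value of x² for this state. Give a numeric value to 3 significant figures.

0.376

⟨x²⟩ = ∫ x²·|Ψ|² dx / ∫|Ψ|² dx (integrals over the domain).
Gaussian moments: ∫x^(2j)·e^(−2ax²) dx = (2j−1)!!/(4a)^j · √(π/(2a)), odd powers integrate to 0; here √(π/(2a)) = 1.5369.
State is unnormalized: ∫|Ψ|² dx = 1.5369, and ∫Ψ*·x²·Ψ dx = 0.57779, so ⟨x²⟩ = 0.57779 / 1.5369.
⟨x²⟩ = 0.37594.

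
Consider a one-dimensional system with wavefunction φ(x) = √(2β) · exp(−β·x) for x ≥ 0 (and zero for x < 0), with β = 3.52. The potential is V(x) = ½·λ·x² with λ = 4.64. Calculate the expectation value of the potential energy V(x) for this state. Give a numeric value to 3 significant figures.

⟨V⟩ = ∫ V(x)·|φ|² dx.
Every integrand reduces to terms xʲ·e^(−2βx) on [0, ∞); use ∫₀^∞ xʲ·e^(−2βx) dx = j!/(2β)^(j+1).
⟨V⟩ = 0.093621.

0.0936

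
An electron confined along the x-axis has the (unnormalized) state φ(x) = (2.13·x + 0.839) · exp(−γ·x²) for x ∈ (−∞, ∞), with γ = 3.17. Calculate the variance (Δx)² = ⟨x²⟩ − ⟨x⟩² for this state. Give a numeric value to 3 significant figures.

0.0615

Compute ⟨x⟩ and ⟨x²⟩ separately, then (Δx)² = ⟨x²⟩ − ⟨x⟩².
Expand each integrand as polynomial × e^(−2γx²) and use ∫x^(2j)·e^(−2γx²) dx = (2j−1)!!/(4γ)^j · √(π/(2γ)), odd powers → 0; here √(π/(2γ)) = 0.70393.
Normalization: ∫|φ|² dx = 0.74738.
⟨x⟩ = 0.26549 and ⟨x²⟩ = 0.13202.
(Δx)² = 0.13202 − (0.26549)² = 0.061536.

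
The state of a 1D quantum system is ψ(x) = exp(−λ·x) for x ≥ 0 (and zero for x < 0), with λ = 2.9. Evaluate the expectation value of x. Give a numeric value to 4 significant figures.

0.1724

⟨x⟩ = ∫ x·|ψ|² dx / ∫|ψ|² dx (integrals over the domain).
Every integrand reduces to terms xʲ·e^(−2λx) on [0, ∞); use ∫₀^∞ xʲ·e^(−2λx) dx = j!/(2λ)^(j+1).
State is unnormalized: ∫|ψ|² dx = 0.17241, and ∫ψ*·x·ψ dx = 0.029727, so ⟨x⟩ = 0.029727 / 0.17241.
⟨x⟩ = 0.17241.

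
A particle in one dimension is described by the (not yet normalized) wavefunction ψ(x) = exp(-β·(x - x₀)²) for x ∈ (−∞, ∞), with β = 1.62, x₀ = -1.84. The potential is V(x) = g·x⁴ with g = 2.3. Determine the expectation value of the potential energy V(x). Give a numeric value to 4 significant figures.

33.74

⟨V⟩ = ∫ V(x)·|ψ|² dx / ∫|ψ|² dx.
Gaussian moments (u = x − x₀): ∫u^(2j)·e^(−2βu²) du = (2j−1)!!/(4β)^j · √(π/(2β)), odd powers integrate to 0; here √(π/(2β)) = 0.98470.
State is unnormalized: ∫|ψ|² dx = 0.98470, and ∫ψ*·V(x)·ψ dx = 33.221, so ⟨V⟩ = 33.221 / 0.98470.
⟨V⟩ = 33.738.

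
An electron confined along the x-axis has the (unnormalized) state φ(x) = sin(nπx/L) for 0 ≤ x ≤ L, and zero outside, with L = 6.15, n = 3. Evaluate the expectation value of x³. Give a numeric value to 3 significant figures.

56.2

⟨x³⟩ = ∫ x³·|φ|² dx / ∫|φ|² dx (integrals over the domain).
With sin²θ = (1 − cos2θ)/2 on 0 ≤ x ≤ L: ∫sin²(nπx/L) dx = L/2, ∫x·sin²(nπx/L) dx = L²/4, ∫x²·sin²(nπx/L) dx = L³·(1/6 − 1/(4n²π²)); higher powers xᵏ the same way, integrating xᵏ·cos(2nπx/L) by parts.
State is unnormalized: ∫|φ|² dx = 3.0750, and ∫φ*·x³·φ dx = 172.78, so ⟨x³⟩ = 172.78 / 3.0750.
⟨x³⟩ = 56.188.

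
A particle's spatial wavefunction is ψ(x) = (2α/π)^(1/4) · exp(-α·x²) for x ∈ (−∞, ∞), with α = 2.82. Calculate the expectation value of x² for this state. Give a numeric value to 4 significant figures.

0.08865

⟨x²⟩ = ∫ x²·|ψ|² dx (integrals over the domain).
Gaussian moments: ∫x^(2j)·e^(−2αx²) dx = (2j−1)!!/(4α)^j · √(π/(2α)), odd powers integrate to 0; here √(π/(2α)) = 0.74634.
⟨x²⟩ = 0.088652.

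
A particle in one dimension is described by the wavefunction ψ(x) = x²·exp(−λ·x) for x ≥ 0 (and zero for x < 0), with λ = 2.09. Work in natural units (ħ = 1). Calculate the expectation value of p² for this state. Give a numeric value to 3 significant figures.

1.46

p² ψ = −ħ² d²ψ/dx²; ⟨p²⟩ = −ħ² ∫ ψ*·ψ'' dx / ∫|ψ|² dx.
Differentiate x²·exp(−λ·x) with the product rule; every integrand then reduces to terms xʲ·e^(−2λx) on [0, ∞), with ∫₀^∞ xʲ·e^(−2λx) dx = j!/(2λ)^(j+1).
State is unnormalized: ∫|ψ|² dx = 0.018807, and ∫ψ*·(−ħ² ψ'') dx = 0.027384, so ⟨p²⟩ = 0.027384 / 0.018807.
⟨p²⟩ = 1.4560.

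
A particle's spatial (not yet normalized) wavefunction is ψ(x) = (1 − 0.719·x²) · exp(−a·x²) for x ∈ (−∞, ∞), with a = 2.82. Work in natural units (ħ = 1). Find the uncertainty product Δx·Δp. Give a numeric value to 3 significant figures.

0.501

Δx = √(⟨x²⟩−⟨x⟩²), Δp = √(⟨p²⟩−⟨p⟩²).
Expand each integrand as polynomial × e^(−2ax²) and use ∫x^(2j)·e^(−2ax²) dx = (2j−1)!!/(4a)^j · √(π/(2a)), odd powers → 0; here √(π/(2a)) = 0.74634. Differentiate with the product rule, d/dx e^(−ax²) = −2ax·e^(−ax²).
Normalization: ∫|ψ|² dx = 0.66029.
⟨x⟩ = 0.0000, ⟨x²⟩ = 0.067989 ⇒ Δx = 0.26075.
⟨p⟩ = 0.0000, ⟨p²⟩ = 3.6845 ⇒ Δp = 1.9195.
Δx·Δp = 0.50051.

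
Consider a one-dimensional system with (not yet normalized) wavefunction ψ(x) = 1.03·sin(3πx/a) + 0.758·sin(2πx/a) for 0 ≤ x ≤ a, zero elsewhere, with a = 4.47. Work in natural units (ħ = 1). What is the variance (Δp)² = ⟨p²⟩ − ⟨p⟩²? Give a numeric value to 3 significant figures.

Compute ⟨p⟩ and ⟨p²⟩ separately; (Δp)² = ⟨p²⟩ − ⟨p⟩².
d²/dx² sin(jπx/a) = −(jπ/a)²·sin(jπx/a); on 0 ≤ x ≤ a, ∫sin²(jπx/a) dx = a/2 and ∫sin(jπx/a)·sin(lπx/a) dx = 0 for j ≠ l, so only diagonal terms survive in ∫|ψ|² and ∫ψ·ψ″; ∫ψ·ψ′ dx = [ψ²/2] between the walls = 0.
Normalization: ∫|ψ|² dx = 3.6553.
⟨p⟩ = 0.0000 and ⟨p²⟩ = 3.5779.
(Δp)² = 3.5779 − (0.0000)² = 3.5779.

3.58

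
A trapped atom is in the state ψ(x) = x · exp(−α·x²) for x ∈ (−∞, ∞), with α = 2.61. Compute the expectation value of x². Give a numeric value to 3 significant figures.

0.287

⟨x²⟩ = ∫ x²·|ψ|² dx / ∫|ψ|² dx (integrals over the domain).
Expand each integrand as polynomial × e^(−2αx²) and use ∫x^(2j)·e^(−2αx²) dx = (2j−1)!!/(4α)^j · √(π/(2α)), odd powers → 0; here √(π/(2α)) = 0.77578.
State is unnormalized: ∫|ψ|² dx = 0.074309, and ∫ψ*·x²·ψ dx = 0.021353, so ⟨x²⟩ = 0.021353 / 0.074309.
⟨x²⟩ = 0.28736.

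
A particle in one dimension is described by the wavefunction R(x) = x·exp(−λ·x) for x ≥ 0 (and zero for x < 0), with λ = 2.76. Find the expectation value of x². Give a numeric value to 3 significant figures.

⟨x²⟩ = ∫ x²·|R|² dx / ∫|R|² dx (integrals over the domain).
Every integrand reduces to terms xʲ·e^(−2λx) on [0, ∞); use ∫₀^∞ xʲ·e^(−2λx) dx = j!/(2λ)^(j+1).
State is unnormalized: ∫|R|² dx = 0.011891, and ∫R*·x²·R dx = 0.0046829, so ⟨x²⟩ = 0.0046829 / 0.011891.
⟨x²⟩ = 0.39382.

0.394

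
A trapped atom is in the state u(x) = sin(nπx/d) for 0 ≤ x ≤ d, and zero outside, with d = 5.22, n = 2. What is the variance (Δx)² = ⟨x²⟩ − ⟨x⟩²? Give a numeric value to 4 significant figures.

1.926

Compute ⟨x⟩ and ⟨x²⟩ separately, then (Δx)² = ⟨x²⟩ − ⟨x⟩².
With sin²θ = (1 − cos2θ)/2 on 0 ≤ x ≤ d: ∫sin²(nπx/d) dx = d/2, ∫x·sin²(nπx/d) dx = d²/4, ∫x²·sin²(nπx/d) dx = d³·(1/6 − 1/(4n²π²)); higher powers xᵏ the same way, integrating xᵏ·cos(2nπx/d) by parts.
Normalization: ∫|u|² dx = 2.6100.
⟨x⟩ = 2.6100 and ⟨x²⟩ = 8.7377.
(Δx)² = 8.7377 − (2.6100)² = 1.9256.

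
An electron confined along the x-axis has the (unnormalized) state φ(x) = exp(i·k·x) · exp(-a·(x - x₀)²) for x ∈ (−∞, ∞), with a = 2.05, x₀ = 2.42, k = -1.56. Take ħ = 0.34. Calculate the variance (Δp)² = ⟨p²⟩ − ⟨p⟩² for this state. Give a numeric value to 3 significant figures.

0.237

Compute ⟨p⟩ and ⟨p²⟩ separately; (Δp)² = ⟨p²⟩ − ⟨p⟩².
Gaussian moments (u = x − x₀): ∫u^(2j)·e^(−2au²) du = (2j−1)!!/(4a)^j · √(π/(2a)), odd powers integrate to 0; here √(π/(2a)) = 0.87535. Derivatives: φ′ = (ik − 2au)·φ, φ″ = ((ik − 2au)² − 2a)·φ; the odd-in-u pieces drop out.
Normalization: ∫|φ|² dx = 0.87535.
⟨p⟩ = -0.53040 and ⟨p²⟩ = 0.51830.
(Δp)² = 0.51830 − (-0.53040)² = 0.23698.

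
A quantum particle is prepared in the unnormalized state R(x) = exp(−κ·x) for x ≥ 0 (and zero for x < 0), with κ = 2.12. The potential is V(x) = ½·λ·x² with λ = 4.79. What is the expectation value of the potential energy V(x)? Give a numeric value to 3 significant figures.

⟨V⟩ = ∫ V(x)·|R|² dx / ∫|R|² dx.
Every integrand reduces to terms xʲ·e^(−2κx) on [0, ∞); use ∫₀^∞ xʲ·e^(−2κx) dx = j!/(2κ)^(j+1).
State is unnormalized: ∫|R|² dx = 0.23585, and ∫R*·V(x)·R dx = 0.062840, so ⟨V⟩ = 0.062840 / 0.23585.
⟨V⟩ = 0.26644.

0.266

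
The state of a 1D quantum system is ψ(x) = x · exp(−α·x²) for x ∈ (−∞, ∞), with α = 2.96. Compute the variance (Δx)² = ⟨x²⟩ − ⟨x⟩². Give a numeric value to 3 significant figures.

0.253

Compute ⟨x⟩ and ⟨x²⟩ separately, then (Δx)² = ⟨x²⟩ − ⟨x⟩².
Expand each integrand as polynomial × e^(−2αx²) and use ∫x^(2j)·e^(−2αx²) dx = (2j−1)!!/(4α)^j · √(π/(2α)), odd powers → 0; here √(π/(2α)) = 0.72847.
Normalization: ∫|ψ|² dx = 0.061527.
⟨x⟩ = 0.0000 and ⟨x²⟩ = 0.25338.
(Δx)² = 0.25338 − (0.0000)² = 0.25338.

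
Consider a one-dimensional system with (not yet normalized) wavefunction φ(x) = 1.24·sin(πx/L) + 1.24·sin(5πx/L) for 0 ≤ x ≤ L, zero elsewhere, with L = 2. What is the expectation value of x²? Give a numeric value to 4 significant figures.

1.256

⟨x²⟩ = ∫ x²·|φ|² dx / ∫|φ|² dx (integrals over the domain).
On 0 ≤ x ≤ L (j ≠ l): ∫sin²(jπx/L) dx = L/2, ∫sin(jπx/L)·sin(lπx/L) dx = 0; diagonal moments ∫x·sin²(jπx/L) dx = L²/4, ∫x²·sin²(jπx/L) dx = L³·(1/6 − 1/(4j²π²)); cross terms ∫x·sin(jπx/L)·sin(lπx/L) dx = 0 for j + l even and −4jlL²/(π²(j² − l²)²) for j + l odd, ∫x²·sin(jπx/L)·sin(lπx/L) dx = (−1)^(j+l)·4jlL³/(π²(j² − l²)²); higher powers the same way via product-to-sum and parts.
State is unnormalized: ∫|φ|² dx = 3.0752, and ∫φ*·x²·φ dx = 3.8628, so ⟨x²⟩ = 3.8628 / 3.0752.
⟨x²⟩ = 1.2561.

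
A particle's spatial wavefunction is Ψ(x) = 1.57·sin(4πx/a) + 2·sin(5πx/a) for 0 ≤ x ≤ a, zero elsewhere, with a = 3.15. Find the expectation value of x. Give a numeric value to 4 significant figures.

⟨x⟩ = ∫ x·|Ψ|² dx / ∫|Ψ|² dx (integrals over the domain).
On 0 ≤ x ≤ a (j ≠ l): ∫sin²(jπx/a) dx = a/2, ∫sin(jπx/a)·sin(lπx/a) dx = 0; diagonal moments ∫x·sin²(jπx/a) dx = a²/4, ∫x²·sin²(jπx/a) dx = a³·(1/6 − 1/(4j²π²)); cross terms ∫x·sin(jπx/a)·sin(lπx/a) dx = 0 for j + l even and −4jla²/(π²(j² − l²)²) for j + l odd, ∫x²·sin(jπx/a)·sin(lπx/a) dx = (−1)^(j+l)·4jla³/(π²(j² − l²)²); higher powers the same way via product-to-sum and parts.
State is unnormalized: ∫|Ψ|² dx = 10.182, and ∫Ψ*·x·Ψ dx = 9.8013, so ⟨x⟩ = 9.8013 / 10.182.
⟨x⟩ = 0.96259.

0.9626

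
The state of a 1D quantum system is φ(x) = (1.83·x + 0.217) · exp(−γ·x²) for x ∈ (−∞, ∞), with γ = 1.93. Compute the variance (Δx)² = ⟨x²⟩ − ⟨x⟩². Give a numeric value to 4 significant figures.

Compute ⟨x⟩ and ⟨x²⟩ separately, then (Δx)² = ⟨x²⟩ − ⟨x⟩².
Expand each integrand as polynomial × e^(−2γx²) and use ∫x^(2j)·e^(−2γx²) dx = (2j−1)!!/(4γ)^j · √(π/(2γ)), odd powers → 0; here √(π/(2γ)) = 0.90216.
Normalization: ∫|φ|² dx = 0.43383.
⟨x⟩ = 0.21394 and ⟨x²⟩ = 0.36323.
(Δx)² = 0.36323 − (0.21394)² = 0.31746.

0.3175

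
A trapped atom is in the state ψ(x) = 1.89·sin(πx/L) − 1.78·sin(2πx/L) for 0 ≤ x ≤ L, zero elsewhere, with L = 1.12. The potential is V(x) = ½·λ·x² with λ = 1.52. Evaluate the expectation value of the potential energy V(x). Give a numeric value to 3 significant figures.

0.458

⟨V⟩ = ∫ V(x)·|ψ|² dx / ∫|ψ|² dx.
On 0 ≤ x ≤ L (j ≠ l): ∫sin²(jπx/L) dx = L/2, ∫sin(jπx/L)·sin(lπx/L) dx = 0; diagonal moments ∫x·sin²(jπx/L) dx = L²/4, ∫x²·sin²(jπx/L) dx = L³·(1/6 − 1/(4j²π²)); cross terms ∫x·sin(jπx/L)·sin(lπx/L) dx = 0 for j + l even and −4jlL²/(π²(j² − l²)²) for j + l odd, ∫x²·sin(jπx/L)·sin(lπx/L) dx = (−1)^(j+l)·4jlL³/(π²(j² − l²)²); higher powers the same way via product-to-sum and parts.
State is unnormalized: ∫|ψ|² dx = 3.7747, and ∫ψ*·V(x)·ψ dx = 1.7285, so ⟨V⟩ = 1.7285 / 3.7747.
⟨V⟩ = 0.45793.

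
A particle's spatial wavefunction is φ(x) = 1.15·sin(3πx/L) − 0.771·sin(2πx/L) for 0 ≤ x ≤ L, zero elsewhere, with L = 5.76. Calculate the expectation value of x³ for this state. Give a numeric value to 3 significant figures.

75.4

⟨x³⟩ = ∫ x³·|φ|² dx / ∫|φ|² dx (integrals over the domain).
On 0 ≤ x ≤ L (j ≠ l): ∫sin²(jπx/L) dx = L/2, ∫sin(jπx/L)·sin(lπx/L) dx = 0; diagonal moments ∫x·sin²(jπx/L) dx = L²/4, ∫x²·sin²(jπx/L) dx = L³·(1/6 − 1/(4j²π²)); cross terms ∫x·sin(jπx/L)·sin(lπx/L) dx = 0 for j + l even and −4jlL²/(π²(j² − l²)²) for j + l odd, ∫x²·sin(jπx/L)·sin(lπx/L) dx = (−1)^(j+l)·4jlL³/(π²(j² − l²)²); higher powers the same way via product-to-sum and parts.
State is unnormalized: ∫|φ|² dx = 5.5208, and ∫φ*·x³·φ dx = 416.15, so ⟨x³⟩ = 416.15 / 5.5208.
⟨x³⟩ = 75.380.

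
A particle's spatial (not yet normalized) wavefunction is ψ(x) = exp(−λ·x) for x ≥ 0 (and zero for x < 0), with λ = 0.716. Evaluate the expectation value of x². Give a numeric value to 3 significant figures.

0.975

⟨x²⟩ = ∫ x²·|ψ|² dx / ∫|ψ|² dx (integrals over the domain).
Every integrand reduces to terms xʲ·e^(−2λx) on [0, ∞); use ∫₀^∞ xʲ·e^(−2λx) dx = j!/(2λ)^(j+1).
State is unnormalized: ∫|ψ|² dx = 0.69832, and ∫ψ*·x²·ψ dx = 0.68108, so ⟨x²⟩ = 0.68108 / 0.69832.
⟨x²⟩ = 0.97531.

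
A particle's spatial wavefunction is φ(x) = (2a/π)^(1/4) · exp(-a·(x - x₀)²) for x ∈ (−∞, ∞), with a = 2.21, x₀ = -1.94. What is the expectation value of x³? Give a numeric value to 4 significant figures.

⟨x³⟩ = ∫ x³·|φ|² dx (integrals over the domain).
Gaussian moments (u = x − x₀): ∫u^(2j)·e^(−2au²) du = (2j−1)!!/(4a)^j · √(π/(2a)), odd powers integrate to 0; here √(π/(2a)) = 0.84307.
⟨x³⟩ = -7.9598.

-7.960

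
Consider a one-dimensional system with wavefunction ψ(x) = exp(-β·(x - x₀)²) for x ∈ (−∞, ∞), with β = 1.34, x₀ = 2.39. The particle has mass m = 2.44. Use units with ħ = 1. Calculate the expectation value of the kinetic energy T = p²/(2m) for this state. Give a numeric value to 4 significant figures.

T = −(ħ²/2m) d²/dx², so ⟨T⟩ = −(ħ²/2m) ∫ ψ*·ψ'' dx / ∫|ψ|² dx; with m = 2.44.
Gaussian moments (u = x − x₀): ∫u^(2j)·e^(−2βu²) du = (2j−1)!!/(4β)^j · √(π/(2β)), odd powers integrate to 0; here √(π/(2β)) = 1.0827. Derivatives: d/dx e^(−βu²) = −2βu·e^(−βu²), d²/dx² e^(−βu²) = (4β²u² − 2β)·e^(−βu²).
State is unnormalized: ∫|ψ|² dx = 1.0827, and ∫ψ*·(−ħ²/2m · ψ'') dx = 0.29730, so ⟨T⟩ = 0.29730 / 1.0827.
⟨T⟩ = 0.27459.

0.2746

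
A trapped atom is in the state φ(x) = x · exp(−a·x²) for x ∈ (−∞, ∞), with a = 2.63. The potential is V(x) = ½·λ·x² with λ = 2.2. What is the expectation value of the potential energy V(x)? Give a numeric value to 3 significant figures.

0.314

⟨V⟩ = ∫ V(x)·|φ|² dx / ∫|φ|² dx.
Expand each integrand as polynomial × e^(−2ax²) and use ∫x^(2j)·e^(−2ax²) dx = (2j−1)!!/(4a)^j · √(π/(2a)), odd powers → 0; here √(π/(2a)) = 0.77283.
State is unnormalized: ∫|φ|² dx = 0.073463, and ∫φ*·V(x)·φ dx = 0.023044, so ⟨V⟩ = 0.023044 / 0.073463.
⟨V⟩ = 0.31369.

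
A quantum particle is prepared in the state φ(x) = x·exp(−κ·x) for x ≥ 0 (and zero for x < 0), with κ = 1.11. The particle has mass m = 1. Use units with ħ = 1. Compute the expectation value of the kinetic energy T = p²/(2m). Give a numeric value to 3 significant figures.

0.616

T = −(ħ²/2m) d²/dx², so ⟨T⟩ = −(ħ²/2m) ∫ φ*·φ'' dx / ∫|φ|² dx; with m = 1.
Differentiate x·exp(−κ·x) with the product rule; every integrand then reduces to terms xʲ·e^(−2κx) on [0, ∞), with ∫₀^∞ xʲ·e^(−2κx) dx = j!/(2κ)^(j+1).
State is unnormalized: ∫|φ|² dx = 0.18280, and ∫φ*·(−ħ²/2m · φ'') dx = 0.11261, so ⟨T⟩ = 0.11261 / 0.18280.
⟨T⟩ = 0.61605.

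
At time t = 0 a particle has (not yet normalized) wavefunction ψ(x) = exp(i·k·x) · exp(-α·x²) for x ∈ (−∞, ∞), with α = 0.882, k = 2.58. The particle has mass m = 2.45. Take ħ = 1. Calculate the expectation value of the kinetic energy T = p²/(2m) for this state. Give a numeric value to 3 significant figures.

T = −(ħ²/2m) d²/dx², so ⟨T⟩ = −(ħ²/2m) ∫ ψ*·ψ'' dx / ∫|ψ|² dx; with m = 2.45.
Gaussian moments: ∫x^(2j)·e^(−2αx²) dx = (2j−1)!!/(4α)^j · √(π/(2α)), odd powers integrate to 0; here √(π/(2α)) = 1.3345. Derivatives: ψ′ = (ik − 2αx)·ψ, ψ″ = ((ik − 2αx)² − 2α)·ψ; the odd-in-x pieces drop out.
State is unnormalized: ∫|ψ|² dx = 1.3345, and ∫ψ*·(−ħ²/2m · ψ'') dx = 2.0531, so ⟨T⟩ = 2.0531 / 1.3345.
⟨T⟩ = 1.5384.

1.54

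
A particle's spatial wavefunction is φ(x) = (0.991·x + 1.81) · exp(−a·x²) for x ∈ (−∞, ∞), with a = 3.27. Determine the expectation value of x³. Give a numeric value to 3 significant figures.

⟨x³⟩ = ∫ x³·|φ|² dx / ∫|φ|² dx (integrals over the domain).
Expand each integrand as polynomial × e^(−2ax²) and use ∫x^(2j)·e^(−2ax²) dx = (2j−1)!!/(4a)^j · √(π/(2a)), odd powers → 0; here √(π/(2a)) = 0.69308.
State is unnormalized: ∫|φ|² dx = 2.3227, and ∫φ*·x³·φ dx = 0.043599, so ⟨x³⟩ = 0.043599 / 2.3227.
⟨x³⟩ = 0.018771.

0.0188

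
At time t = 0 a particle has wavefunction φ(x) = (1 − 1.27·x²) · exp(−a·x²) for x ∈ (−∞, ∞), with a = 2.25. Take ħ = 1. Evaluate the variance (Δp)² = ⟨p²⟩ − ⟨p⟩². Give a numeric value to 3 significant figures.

Compute ⟨p⟩ and ⟨p²⟩ separately; (Δp)² = ⟨p²⟩ − ⟨p⟩².
Expand each integrand as polynomial × e^(−2ax²) and use ∫x^(2j)·e^(−2ax²) dx = (2j−1)!!/(4a)^j · √(π/(2a)), odd powers → 0; here √(π/(2a)) = 0.83554. Differentiate with the product rule, d/dx e^(−ax²) = −2ax·e^(−ax²).
Normalization: ∫|φ|² dx = 0.64965.
⟨p⟩ = 0.0000 and ⟨p²⟩ = 4.1139.
(Δp)² = 4.1139 − (0.0000)² = 4.1139.

4.11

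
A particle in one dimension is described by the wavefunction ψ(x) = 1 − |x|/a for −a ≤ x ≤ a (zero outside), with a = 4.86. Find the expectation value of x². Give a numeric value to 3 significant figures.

⟨x²⟩ = ∫ x²·|ψ|² dx / ∫|ψ|² dx (integrals over the domain).
ψ is even, so ∫ over [−a, a] = 2∫₀ᵃ with ψ = 1 − x/a there: ∫₀ᵃ (1 − x/a)² dx = a/3, ∫₀ᵃ x²(1 − x/a)² dx = a³/30, ∫₀ᵃ x⁴(1 − x/a)² dx = a⁵/105.
State is unnormalized: ∫|ψ|² dx = 3.2400, and ∫ψ*·x²·ψ dx = 7.6528, so ⟨x²⟩ = 7.6528 / 3.2400.
⟨x²⟩ = 2.3620.

2.36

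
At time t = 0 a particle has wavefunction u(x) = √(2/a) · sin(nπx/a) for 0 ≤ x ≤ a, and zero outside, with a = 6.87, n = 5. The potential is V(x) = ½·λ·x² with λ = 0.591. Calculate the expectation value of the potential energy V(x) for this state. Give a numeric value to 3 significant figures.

4.62

⟨V⟩ = ∫ V(x)·|u|² dx.
With sin²θ = (1 − cos2θ)/2 on 0 ≤ x ≤ a: ∫sin²(nπx/a) dx = a/2, ∫x·sin²(nπx/a) dx = a²/4, ∫x²·sin²(nπx/a) dx = a³·(1/6 − 1/(4n²π²)); higher powers xᵏ the same way, integrating xᵏ·cos(2nπx/a) by parts.
⟨V⟩ = 4.6206.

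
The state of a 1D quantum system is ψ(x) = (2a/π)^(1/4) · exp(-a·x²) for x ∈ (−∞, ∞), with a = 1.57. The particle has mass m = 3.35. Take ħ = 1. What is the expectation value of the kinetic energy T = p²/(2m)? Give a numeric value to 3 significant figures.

T = −(ħ²/2m) d²/dx², so ⟨T⟩ = −(ħ²/2m) ∫ ψ*·ψ'' dx; with m = 3.35.
Gaussian moments: ∫x^(2j)·e^(−2ax²) dx = (2j−1)!!/(4a)^j · √(π/(2a)), odd powers integrate to 0; here √(π/(2a)) = 1.0003. Derivatives: d/dx e^(−ax²) = −2ax·e^(−ax²), d²/dx² e^(−ax²) = (4a²x² − 2a)·e^(−ax²).
⟨T⟩ = 0.23433.

0.234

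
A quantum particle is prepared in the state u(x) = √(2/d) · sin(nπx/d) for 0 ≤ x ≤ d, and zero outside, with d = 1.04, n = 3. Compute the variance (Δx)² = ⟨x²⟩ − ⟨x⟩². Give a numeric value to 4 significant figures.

Compute ⟨x⟩ and ⟨x²⟩ separately, then (Δx)² = ⟨x²⟩ − ⟨x⟩².
With sin²θ = (1 − cos2θ)/2 on 0 ≤ x ≤ d: ∫sin²(nπx/d) dx = d/2, ∫x·sin²(nπx/d) dx = d²/4, ∫x²·sin²(nπx/d) dx = d³·(1/6 − 1/(4n²π²)); higher powers xᵏ the same way, integrating xᵏ·cos(2nπx/d) by parts.
⟨x⟩ = 0.52000 and ⟨x²⟩ = 0.35445.
(Δx)² = 0.35445 − (0.52000)² = 0.084045.

0.08405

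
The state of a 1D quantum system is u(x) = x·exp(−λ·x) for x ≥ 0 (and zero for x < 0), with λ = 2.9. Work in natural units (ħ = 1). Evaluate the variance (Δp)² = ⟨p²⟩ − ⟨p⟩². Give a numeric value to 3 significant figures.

Compute ⟨p⟩ and ⟨p²⟩ separately; (Δp)² = ⟨p²⟩ − ⟨p⟩².
Differentiate x·exp(−λ·x) with the product rule; every integrand then reduces to terms xʲ·e^(−2λx) on [0, ∞), with ∫₀^∞ xʲ·e^(−2λx) dx = j!/(2λ)^(j+1).
Normalization: ∫|u|² dx = 0.010251.
⟨p⟩ = 0.0000 and ⟨p²⟩ = 8.4100.
(Δp)² = 8.4100 − (0.0000)² = 8.4100.

8.41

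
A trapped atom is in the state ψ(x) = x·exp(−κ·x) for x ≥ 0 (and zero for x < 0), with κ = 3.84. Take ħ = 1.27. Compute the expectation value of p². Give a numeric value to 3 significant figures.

p² ψ = −ħ² d²ψ/dx²; ⟨p²⟩ = −ħ² ∫ ψ*·ψ'' dx / ∫|ψ|² dx.
Differentiate x·exp(−κ·x) with the product rule; every integrand then reduces to terms xʲ·e^(−2κx) on [0, ∞), with ∫₀^∞ xʲ·e^(−2κx) dx = j!/(2κ)^(j+1).
State is unnormalized: ∫|ψ|² dx = 0.0044152, and ∫ψ*·(−ħ² ψ'') dx = 0.10501, so ⟨p²⟩ = 0.10501 / 0.0044152.
⟨p²⟩ = 23.783.

23.8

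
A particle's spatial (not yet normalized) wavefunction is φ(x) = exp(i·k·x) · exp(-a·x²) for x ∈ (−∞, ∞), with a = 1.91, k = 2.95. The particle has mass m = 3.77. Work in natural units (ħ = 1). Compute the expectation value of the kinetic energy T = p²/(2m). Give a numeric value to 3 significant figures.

1.41

T = −(ħ²/2m) d²/dx², so ⟨T⟩ = −(ħ²/2m) ∫ φ*·φ'' dx / ∫|φ|² dx; with m = 3.77.
Gaussian moments: ∫x^(2j)·e^(−2ax²) dx = (2j−1)!!/(4a)^j · √(π/(2a)), odd powers integrate to 0; here √(π/(2a)) = 0.90687. Derivatives: φ′ = (ik − 2ax)·φ, φ″ = ((ik − 2ax)² − 2a)·φ; the odd-in-x pieces drop out.
State is unnormalized: ∫|φ|² dx = 0.90687, and ∫φ*·(−ħ²/2m · φ'') dx = 1.2764, so ⟨T⟩ = 1.2764 / 0.90687.
⟨T⟩ = 1.4075.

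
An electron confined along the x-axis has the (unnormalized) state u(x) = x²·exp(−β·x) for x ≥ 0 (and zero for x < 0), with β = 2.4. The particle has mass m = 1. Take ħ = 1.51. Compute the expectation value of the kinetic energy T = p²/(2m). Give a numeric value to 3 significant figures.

T = −(ħ²/2m) d²/dx², so ⟨T⟩ = −(ħ²/2m) ∫ u*·u'' dx / ∫|u|² dx; with m = 1.
Differentiate x²·exp(−β·x) with the product rule; every integrand then reduces to terms xʲ·e^(−2βx) on [0, ∞), with ∫₀^∞ xʲ·e^(−2βx) dx = j!/(2β)^(j+1).
State is unnormalized: ∫|u|² dx = 0.0094190, and ∫u*·(−ħ²/2m · u'') dx = 0.020617, so ⟨T⟩ = 0.020617 / 0.0094190.
⟨T⟩ = 2.1889.

2.19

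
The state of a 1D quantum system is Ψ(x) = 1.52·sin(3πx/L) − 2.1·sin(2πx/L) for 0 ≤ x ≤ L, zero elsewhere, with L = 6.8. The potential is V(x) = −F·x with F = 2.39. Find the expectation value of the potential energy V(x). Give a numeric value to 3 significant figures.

⟨V⟩ = ∫ V(x)·|Ψ|² dx / ∫|Ψ|² dx.
On 0 ≤ x ≤ L (j ≠ l): ∫sin²(jπx/L) dx = L/2, ∫sin(jπx/L)·sin(lπx/L) dx = 0; diagonal moments ∫x·sin²(jπx/L) dx = L²/4, ∫x²·sin²(jπx/L) dx = L³·(1/6 − 1/(4j²π²)); cross terms ∫x·sin(jπx/L)·sin(lπx/L) dx = 0 for j + l even and −4jlL²/(π²(j² − l²)²) for j + l odd, ∫x²·sin(jπx/L)·sin(lπx/L) dx = (−1)^(j+l)·4jlL³/(π²(j² − l²)²); higher powers the same way via product-to-sum and parts.
State is unnormalized: ∫|Ψ|² dx = 22.849, and ∫Ψ*·V(x)·Ψ dx = -254.30, so ⟨V⟩ = -254.30 / 22.849.
⟨V⟩ = -11.129.

-11.1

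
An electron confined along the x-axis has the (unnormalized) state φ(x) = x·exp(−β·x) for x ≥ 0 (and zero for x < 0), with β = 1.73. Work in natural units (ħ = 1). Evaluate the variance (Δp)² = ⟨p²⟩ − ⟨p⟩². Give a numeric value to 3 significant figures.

Compute ⟨p⟩ and ⟨p²⟩ separately; (Δp)² = ⟨p²⟩ − ⟨p⟩².
Differentiate x·exp(−β·x) with the product rule; every integrand then reduces to terms xʲ·e^(−2βx) on [0, ∞), with ∫₀^∞ xʲ·e^(−2βx) dx = j!/(2β)^(j+1).
Normalization: ∫|φ|² dx = 0.048284.
⟨p⟩ = 0.0000 and ⟨p²⟩ = 2.9929.
(Δp)² = 2.9929 − (0.0000)² = 2.9929.

2.99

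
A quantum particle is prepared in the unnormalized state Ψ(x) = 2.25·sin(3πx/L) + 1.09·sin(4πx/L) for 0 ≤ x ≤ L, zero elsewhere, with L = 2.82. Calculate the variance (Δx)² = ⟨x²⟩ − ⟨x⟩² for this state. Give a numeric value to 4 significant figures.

0.4287

Compute ⟨x⟩ and ⟨x²⟩ separately, then (Δx)² = ⟨x²⟩ − ⟨x⟩².
On 0 ≤ x ≤ L (j ≠ l): ∫sin²(jπx/L) dx = L/2, ∫sin(jπx/L)·sin(lπx/L) dx = 0; diagonal moments ∫x·sin²(jπx/L) dx = L²/4, ∫x²·sin²(jπx/L) dx = L³·(1/6 − 1/(4j²π²)); cross terms ∫x·sin(jπx/L)·sin(lπx/L) dx = 0 for j + l even and −4jlL²/(π²(j² − l²)²) for j + l odd, ∫x²·sin(jπx/L)·sin(lπx/L) dx = (−1)^(j+l)·4jlL³/(π²(j² − l²)²); higher powers the same way via product-to-sum and parts.
Normalization: ∫|Ψ|² dx = 8.8133.
⟨x⟩ = 0.97072 and ⟨x²⟩ = 1.3710.
(Δx)² = 1.3710 − (0.97072)² = 0.42869.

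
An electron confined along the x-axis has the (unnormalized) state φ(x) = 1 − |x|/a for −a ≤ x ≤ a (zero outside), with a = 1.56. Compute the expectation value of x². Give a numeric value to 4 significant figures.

0.2434

⟨x²⟩ = ∫ x²·|φ|² dx / ∫|φ|² dx (integrals over the domain).
φ is even, so ∫ over [−a, a] = 2∫₀ᵃ with φ = 1 − x/a there: ∫₀ᵃ (1 − x/a)² dx = a/3, ∫₀ᵃ x²(1 − x/a)² dx = a³/30, ∫₀ᵃ x⁴(1 − x/a)² dx = a⁵/105.
State is unnormalized: ∫|φ|² dx = 1.0400, and ∫φ*·x²·φ dx = 0.25309, so ⟨x²⟩ = 0.25309 / 1.0400.
⟨x²⟩ = 0.24336.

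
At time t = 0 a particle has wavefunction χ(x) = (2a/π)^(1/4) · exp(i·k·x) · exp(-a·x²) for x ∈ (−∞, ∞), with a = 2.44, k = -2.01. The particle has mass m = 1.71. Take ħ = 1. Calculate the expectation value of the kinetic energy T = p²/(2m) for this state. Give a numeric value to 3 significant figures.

1.89

T = −(ħ²/2m) d²/dx², so ⟨T⟩ = −(ħ²/2m) ∫ χ*·χ'' dx; with m = 1.71.
Gaussian moments: ∫x^(2j)·e^(−2ax²) dx = (2j−1)!!/(4a)^j · √(π/(2a)), odd powers integrate to 0; here √(π/(2a)) = 0.80235. Derivatives: χ′ = (ik − 2ax)·χ, χ″ = ((ik − 2ax)² − 2a)·χ; the odd-in-x pieces drop out.
⟨T⟩ = 1.8948.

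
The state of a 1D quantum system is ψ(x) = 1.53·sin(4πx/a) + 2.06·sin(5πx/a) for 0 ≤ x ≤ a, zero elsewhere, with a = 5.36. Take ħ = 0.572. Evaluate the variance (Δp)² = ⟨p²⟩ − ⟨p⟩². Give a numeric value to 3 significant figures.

Compute ⟨p⟩ and ⟨p²⟩ separately; (Δp)² = ⟨p²⟩ − ⟨p⟩².
d²/dx² sin(jπx/a) = −(jπ/a)²·sin(jπx/a); on 0 ≤ x ≤ a, ∫sin²(jπx/a) dx = a/2 and ∫sin(jπx/a)·sin(lπx/a) dx = 0 for j ≠ l, so only diagonal terms survive in ∫|ψ|² and ∫ψ·ψ″; ∫ψ·ψ′ dx = [ψ²/2] between the walls = 0.
Normalization: ∫|ψ|² dx = 17.646.
⟨p⟩ = 0.0000 and ⟨p²⟩ = 2.4503.
(Δp)² = 2.4503 − (0.0000)² = 2.4503.

2.45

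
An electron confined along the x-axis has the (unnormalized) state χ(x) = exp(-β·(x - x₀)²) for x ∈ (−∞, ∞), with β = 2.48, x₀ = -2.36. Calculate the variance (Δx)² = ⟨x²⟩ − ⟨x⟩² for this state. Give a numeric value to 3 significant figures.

Compute ⟨x⟩ and ⟨x²⟩ separately, then (Δx)² = ⟨x²⟩ − ⟨x⟩².
Gaussian moments (u = x − x₀): ∫u^(2j)·e^(−2βu²) du = (2j−1)!!/(4β)^j · √(π/(2β)), odd powers integrate to 0; here √(π/(2β)) = 0.79586.
Normalization: ∫|χ|² dx = 0.79586.
⟨x⟩ = -2.3600 and ⟨x²⟩ = 5.6704.
(Δx)² = 5.6704 − (-2.3600)² = 0.10081.

0.101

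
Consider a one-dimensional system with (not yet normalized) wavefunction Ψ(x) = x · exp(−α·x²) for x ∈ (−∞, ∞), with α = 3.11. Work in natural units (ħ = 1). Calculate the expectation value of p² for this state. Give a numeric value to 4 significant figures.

p² Ψ = −ħ² d²Ψ/dx²; ⟨p²⟩ = −ħ² ∫ Ψ*·Ψ'' dx / ∫|Ψ|² dx.
Expand each integrand as polynomial × e^(−2αx²) and use ∫x^(2j)·e^(−2αx²) dx = (2j−1)!!/(4α)^j · √(π/(2α)), odd powers → 0; here √(π/(2α)) = 0.71069. Differentiate with the product rule, d/dx e^(−αx²) = −2αx·e^(−αx²).
State is unnormalized: ∫|Ψ|² dx = 0.057129, and ∫Ψ*·(−ħ² Ψ'') dx = 0.53302, so ⟨p²⟩ = 0.53302 / 0.057129.
⟨p²⟩ = 9.3300.

9.330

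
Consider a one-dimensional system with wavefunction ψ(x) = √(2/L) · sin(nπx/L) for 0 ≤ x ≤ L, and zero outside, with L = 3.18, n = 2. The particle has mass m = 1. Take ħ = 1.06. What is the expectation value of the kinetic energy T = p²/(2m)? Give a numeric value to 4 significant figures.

2.193

T = −(ħ²/2m) d²/dx², so ⟨T⟩ = −(ħ²/2m) ∫ ψ*·ψ'' dx; with m = 1.
d/dx sin(nπx/L) = (nπ/L)·cos(nπx/L) and d²/dx² sin(nπx/L) = −(nπ/L)²·sin(nπx/L); on 0 ≤ x ≤ L, ∫sin²(nπx/L) dx = L/2 and ∫sin(nπx/L)·cos(nπx/L) dx = 0.
⟨T⟩ = 2.1932.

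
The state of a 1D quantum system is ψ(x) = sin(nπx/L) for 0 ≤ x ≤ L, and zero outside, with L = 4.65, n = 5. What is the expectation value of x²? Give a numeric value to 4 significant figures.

⟨x²⟩ = ∫ x²·|ψ|² dx / ∫|ψ|² dx (integrals over the domain).
With sin²θ = (1 − cos2θ)/2 on 0 ≤ x ≤ L: ∫sin²(nπx/L) dx = L/2, ∫x·sin²(nπx/L) dx = L²/4, ∫x²·sin²(nπx/L) dx = L³·(1/6 − 1/(4n²π²)); higher powers xᵏ the same way, integrating xᵏ·cos(2nπx/L) by parts.
State is unnormalized: ∫|ψ|² dx = 2.3250, and ∫ψ*·x²·ψ dx = 16.656, so ⟨x²⟩ = 16.656 / 2.3250.
⟨x²⟩ = 7.1637.

7.164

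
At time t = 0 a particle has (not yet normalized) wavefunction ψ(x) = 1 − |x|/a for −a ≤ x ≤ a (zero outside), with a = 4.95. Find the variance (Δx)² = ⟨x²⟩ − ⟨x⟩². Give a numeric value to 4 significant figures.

Compute ⟨x⟩ and ⟨x²⟩ separately, then (Δx)² = ⟨x²⟩ − ⟨x⟩².
ψ is even, so ∫ over [−a, a] = 2∫₀ᵃ with ψ = 1 − x/a there: ∫₀ᵃ (1 − x/a)² dx = a/3, ∫₀ᵃ x²(1 − x/a)² dx = a³/30, ∫₀ᵃ x⁴(1 − x/a)² dx = a⁵/105.
Normalization: ∫|ψ|² dx = 3.3000.
⟨x⟩ = 0.0000 and ⟨x²⟩ = 2.4503.
(Δx)² = 2.4503 − (0.0000)² = 2.4503.

2.450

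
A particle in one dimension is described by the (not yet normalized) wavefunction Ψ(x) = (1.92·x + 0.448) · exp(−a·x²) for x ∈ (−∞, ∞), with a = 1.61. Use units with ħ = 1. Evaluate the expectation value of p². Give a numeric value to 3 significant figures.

p² Ψ = −ħ² d²Ψ/dx²; ⟨p²⟩ = −ħ² ∫ Ψ*·Ψ'' dx / ∫|Ψ|² dx.
Expand each integrand as polynomial × e^(−2ax²) and use ∫x^(2j)·e^(−2ax²) dx = (2j−1)!!/(4a)^j · √(π/(2a)), odd powers → 0; here √(π/(2a)) = 0.98775. Differentiate with the product rule, d/dx e^(−ax²) = −2ax·e^(−ax²).
State is unnormalized: ∫|Ψ|² dx = 0.76366, and ∫Ψ*·(−ħ² Ψ'') dx = 3.0501, so ⟨p²⟩ = 3.0501 / 0.76366.
⟨p²⟩ = 3.9941.

3.99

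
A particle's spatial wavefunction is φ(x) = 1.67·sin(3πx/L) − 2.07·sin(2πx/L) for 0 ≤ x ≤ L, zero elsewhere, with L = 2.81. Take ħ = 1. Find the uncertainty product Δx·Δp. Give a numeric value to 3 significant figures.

Δx = √(⟨x²⟩−⟨x⟩²), Δp = √(⟨p²⟩−⟨p⟩²).
On 0 ≤ x ≤ L (j ≠ l): ∫sin²(jπx/L) dx = L/2, ∫sin(jπx/L)·sin(lπx/L) dx = 0; diagonal moments ∫x·sin²(jπx/L) dx = L²/4, ∫x²·sin²(jπx/L) dx = L³·(1/6 − 1/(4j²π²)); cross terms ∫x·sin(jπx/L)·sin(lπx/L) dx = 0 for j + l even and −4jlL²/(π²(j² − l²)²) for j + l odd, ∫x²·sin(jπx/L)·sin(lπx/L) dx = (−1)^(j+l)·4jlL³/(π²(j² − l²)²); higher powers the same way via product-to-sum and parts. d²/dx² sin(jπx/L) = −(jπ/L)²·sin(jπx/L); on 0 ≤ x ≤ L, ∫sin²(jπx/L) dx = L/2 and ∫sin(jπx/L)·sin(lπx/L) dx = 0 for j ≠ l, so only diagonal terms survive in ∫|φ|² and ∫φ·φ″; ∫φ·φ′ dx = [φ²/2] between the walls = 0.
Normalization: ∫|φ|² dx = 9.9387.
⟨x⟩ = 1.9393, ⟨x²⟩ = 4.0553 ⇒ Δx = 0.54263.
⟨p⟩ = 0.0000, ⟨p²⟩ = 7.4637 ⇒ Δp = 2.7320.
Δx·Δp = 1.4825.

1.48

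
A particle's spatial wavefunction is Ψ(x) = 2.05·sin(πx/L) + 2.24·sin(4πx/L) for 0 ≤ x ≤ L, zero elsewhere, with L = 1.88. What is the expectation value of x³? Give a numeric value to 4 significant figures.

1.280

⟨x³⟩ = ∫ x³·|Ψ|² dx / ∫|Ψ|² dx (integrals over the domain).
On 0 ≤ x ≤ L (j ≠ l): ∫sin²(jπx/L) dx = L/2, ∫sin(jπx/L)·sin(lπx/L) dx = 0; diagonal moments ∫x·sin²(jπx/L) dx = L²/4, ∫x²·sin²(jπx/L) dx = L³·(1/6 − 1/(4j²π²)); cross terms ∫x·sin(jπx/L)·sin(lπx/L) dx = 0 for j + l even and −4jlL²/(π²(j² − l²)²) for j + l odd, ∫x²·sin(jπx/L)·sin(lπx/L) dx = (−1)^(j+l)·4jlL³/(π²(j² − l²)²); higher powers the same way via product-to-sum and parts.
State is unnormalized: ∫|Ψ|² dx = 8.6669, and ∫Ψ*·x³·Ψ dx = 11.090, so ⟨x³⟩ = 11.090 / 8.6669.
⟨x³⟩ = 1.2795.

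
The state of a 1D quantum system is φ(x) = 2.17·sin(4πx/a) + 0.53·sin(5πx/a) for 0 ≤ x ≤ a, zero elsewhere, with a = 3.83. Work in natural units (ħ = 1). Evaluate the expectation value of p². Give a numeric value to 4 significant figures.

11.11

p² φ = −ħ² d²φ/dx²; ⟨p²⟩ = −ħ² ∫ φ*·φ'' dx / ∫|φ|² dx.
d²/dx² sin(jπx/a) = −(jπ/a)²·sin(jπx/a); on 0 ≤ x ≤ a, ∫sin²(jπx/a) dx = a/2 and ∫sin(jπx/a)·sin(lπx/a) dx = 0 for j ≠ l, so only diagonal terms survive in ∫|φ|² and ∫φ·φ″; ∫φ·φ′ dx = [φ²/2] between the walls = 0.
State is unnormalized: ∫|φ|² dx = 9.5555, and ∫φ*·(−ħ² φ'') dx = 106.12, so ⟨p²⟩ = 106.12 / 9.5555.
⟨p²⟩ = 11.106.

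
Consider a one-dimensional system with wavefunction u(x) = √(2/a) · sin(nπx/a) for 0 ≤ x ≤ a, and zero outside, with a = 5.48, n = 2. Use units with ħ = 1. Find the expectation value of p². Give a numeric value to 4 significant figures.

p² u = −ħ² d²u/dx²; ⟨p²⟩ = −ħ² ∫ u*·u'' dx.
d/dx sin(nπx/a) = (nπ/a)·cos(nπx/a) and d²/dx² sin(nπx/a) = −(nπ/a)²·sin(nπx/a); on 0 ≤ x ≤ a, ∫sin²(nπx/a) dx = a/2 and ∫sin(nπx/a)·cos(nπx/a) dx = 0.
⟨p²⟩ = 1.3146.

1.315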